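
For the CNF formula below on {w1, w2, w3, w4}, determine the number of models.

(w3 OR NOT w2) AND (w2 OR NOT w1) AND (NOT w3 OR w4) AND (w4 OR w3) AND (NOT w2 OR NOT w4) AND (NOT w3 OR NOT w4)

1

There are 2^4 = 16 truth assignments over (w1, w2, w3, w4).
Check each against the 6 clauses (columns in the order w1, w2, w3, w4):
  F F F F  ✗ fails (w4 OR w3)
  F F F T  ✓ satisfies all
  F F T F  ✗ fails (NOT w3 OR w4)
  F F T T  ✗ fails (NOT w3 OR NOT w4)
  F T F F  ✗ fails (w3 OR NOT w2)
  F T F T  ✗ fails (w3 OR NOT w2)
  F T T F  ✗ fails (NOT w3 OR w4)
  F T T T  ✗ fails (NOT w2 OR NOT w4)
  T F F F  ✗ fails (w2 OR NOT w1)
  T F F T  ✗ fails (w2 OR NOT w1)
  T F T F  ✗ fails (w2 OR NOT w1)
  T F T T  ✗ fails (w2 OR NOT w1)
  T T F F  ✗ fails (w3 OR NOT w2)
  T T F T  ✗ fails (w3 OR NOT w2)
  T T T F  ✗ fails (NOT w3 OR w4)
  T T T T  ✗ fails (NOT w2 OR NOT w4)
1 of the 16 rows is a model.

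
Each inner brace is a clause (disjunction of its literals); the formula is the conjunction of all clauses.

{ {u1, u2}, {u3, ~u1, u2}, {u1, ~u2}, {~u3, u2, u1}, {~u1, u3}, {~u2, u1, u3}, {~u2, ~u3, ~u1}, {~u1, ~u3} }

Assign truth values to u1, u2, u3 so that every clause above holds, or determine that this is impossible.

UNSATISFIABLE

Case u1 = 1:
From the singleton clause (u3), u3 = 1.
But (~u3) is also a unit clause — contradiction.
That branch fails; take u1 = 0 instead.
From the singleton clause (u2), u2 = 1.
But (~u2) is also a unit clause — contradiction.
Neither u1 = 1 nor u1 = 0 works.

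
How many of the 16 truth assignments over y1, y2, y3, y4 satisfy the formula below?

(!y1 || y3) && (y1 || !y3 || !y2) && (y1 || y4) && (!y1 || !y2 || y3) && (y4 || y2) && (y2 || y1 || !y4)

There are 2^4 = 16 truth assignments over (y1, y2, y3, y4).
Check each against the 6 clauses (columns in the order y1, y2, y3, y4):
  F F F F  ✗ fails (y1 || y4)
  F F F T  ✗ fails (y2 || y1 || !y4)
  F F T F  ✗ fails (y1 || y4)
  F F T T  ✗ fails (y2 || y1 || !y4)
  F T F F  ✗ fails (y1 || y4)
  F T F T  ✓ satisfies all
  F T T F  ✗ fails (y1 || !y3 || !y2)
  F T T T  ✗ fails (y1 || !y3 || !y2)
  T F F F  ✗ fails (!y1 || y3)
  T F F T  ✗ fails (!y1 || y3)
  T F T F  ✗ fails (y4 || y2)
  T F T T  ✓ satisfies all
  T T F F  ✗ fails (!y1 || y3)
  T T F T  ✗ fails (!y1 || y3)
  T T T F  ✓ satisfies all
  T T T T  ✓ satisfies all
4 of the 16 rows are models.

4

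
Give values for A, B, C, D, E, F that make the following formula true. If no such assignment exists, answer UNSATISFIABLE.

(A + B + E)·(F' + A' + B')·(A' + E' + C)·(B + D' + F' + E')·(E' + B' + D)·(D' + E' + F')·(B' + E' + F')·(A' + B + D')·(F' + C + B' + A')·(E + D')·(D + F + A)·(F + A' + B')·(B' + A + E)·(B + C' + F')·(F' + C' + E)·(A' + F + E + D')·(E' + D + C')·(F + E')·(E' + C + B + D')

A=1; B=0; C=1; D=0; E=0; F=0

Branch on E: set E = 0.
The clause (D') is unit, so D = 0.
Branch on A: set A = 1.
Branch on F: set F = 0.
The clause (B') is unit, so B = 0.
No clause remains; C is free.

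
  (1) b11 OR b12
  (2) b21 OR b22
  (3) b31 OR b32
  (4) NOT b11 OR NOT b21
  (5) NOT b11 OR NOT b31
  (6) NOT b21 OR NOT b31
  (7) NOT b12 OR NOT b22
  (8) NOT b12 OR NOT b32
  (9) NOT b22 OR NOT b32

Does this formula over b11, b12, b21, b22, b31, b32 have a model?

Branch on b11: set b11 = true.
(NOT b21) alone gives b21 = false.
(b22) alone gives b22 = true.
(NOT b31) alone gives b31 = false.
(b32) alone gives b32 = true.
That conflicts with the unit clause (NOT b32).
So b11 must be the other value — set b11 = false.
(b12) alone gives b12 = true.
(NOT b22) alone gives b22 = false.
(b21) alone gives b21 = true.
(NOT b31) alone gives b31 = false.
(b32) alone gives b32 = true.
That conflicts with the unit clause (NOT b32).
Either choice for b11 ends in contradiction.
No assignment satisfies every clause.

No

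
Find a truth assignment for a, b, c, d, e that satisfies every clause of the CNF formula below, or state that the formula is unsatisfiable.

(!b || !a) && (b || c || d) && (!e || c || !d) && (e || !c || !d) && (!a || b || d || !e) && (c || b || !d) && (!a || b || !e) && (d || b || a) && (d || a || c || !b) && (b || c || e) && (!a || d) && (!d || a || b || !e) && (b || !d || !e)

Try b = true.
The clause (!a) is unit, so a = false.
Try d = true.
Try e = true.
The clause (c) is unit, so c = true.
Every clause now holds.

a: false,  b: true,  c: true,  d: true,  e: true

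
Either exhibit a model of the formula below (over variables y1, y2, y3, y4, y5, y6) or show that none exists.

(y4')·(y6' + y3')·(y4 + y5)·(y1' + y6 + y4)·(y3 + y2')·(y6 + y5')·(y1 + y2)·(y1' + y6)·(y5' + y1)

(y4') alone gives y4 = 0.
(y5) alone gives y5 = 1.
(y6) alone gives y6 = 1.
(y3') alone gives y3 = 0.
(y2') alone gives y2 = 0.
(y1) alone gives y1 = 1.
Every clause now holds.

y1: 1; y2: 0; y3: 0; y4: 0; y5: 1; y6: 1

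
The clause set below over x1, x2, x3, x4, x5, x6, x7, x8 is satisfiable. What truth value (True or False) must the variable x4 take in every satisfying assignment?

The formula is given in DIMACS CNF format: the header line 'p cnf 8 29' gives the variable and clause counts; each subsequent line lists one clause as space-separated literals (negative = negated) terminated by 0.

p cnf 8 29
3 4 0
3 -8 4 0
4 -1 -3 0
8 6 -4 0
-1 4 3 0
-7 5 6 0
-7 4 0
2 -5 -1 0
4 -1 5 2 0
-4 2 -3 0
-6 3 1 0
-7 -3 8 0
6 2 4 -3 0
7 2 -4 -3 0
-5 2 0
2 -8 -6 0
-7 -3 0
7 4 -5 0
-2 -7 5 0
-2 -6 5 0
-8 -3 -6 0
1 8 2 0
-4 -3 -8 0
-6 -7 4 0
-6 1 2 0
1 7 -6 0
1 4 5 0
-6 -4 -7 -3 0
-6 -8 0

True

Suppose x4 = False.
The clause (x3) is unit, so x3 = True.
The clause (¬x1) is unit, so x1 = False.
The clause (¬x7) is unit, so x7 = False.
The clause (¬x5) is unit, so x5 = False.
Now (x5) is unsatisfied and unit — conflict.
So every satisfying assignment has x4 = True.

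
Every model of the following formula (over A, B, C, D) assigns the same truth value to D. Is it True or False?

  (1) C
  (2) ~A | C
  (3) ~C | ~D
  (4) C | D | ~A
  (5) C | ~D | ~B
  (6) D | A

Suppose D = 1.
(C) alone gives C = 1.
That conflicts with the unit clause (~C).
So every satisfying assignment has D = False.

False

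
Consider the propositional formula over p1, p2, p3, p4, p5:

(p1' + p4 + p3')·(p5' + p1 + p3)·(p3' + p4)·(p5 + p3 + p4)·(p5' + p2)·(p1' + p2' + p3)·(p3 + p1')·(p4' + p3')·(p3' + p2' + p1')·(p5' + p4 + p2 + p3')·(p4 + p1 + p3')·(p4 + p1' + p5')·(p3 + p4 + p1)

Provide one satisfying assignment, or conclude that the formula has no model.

Branch on p3: set p3 = 0.
From the singleton clause (p1'), p1 = 0.
From the singleton clause (p5'), p5 = 0.
From the singleton clause (p4), p4 = 1.
Every clause is now satisfied; p2 is unconstrained.

p1=0,  p2=0,  p3=0,  p4=1,  p5=0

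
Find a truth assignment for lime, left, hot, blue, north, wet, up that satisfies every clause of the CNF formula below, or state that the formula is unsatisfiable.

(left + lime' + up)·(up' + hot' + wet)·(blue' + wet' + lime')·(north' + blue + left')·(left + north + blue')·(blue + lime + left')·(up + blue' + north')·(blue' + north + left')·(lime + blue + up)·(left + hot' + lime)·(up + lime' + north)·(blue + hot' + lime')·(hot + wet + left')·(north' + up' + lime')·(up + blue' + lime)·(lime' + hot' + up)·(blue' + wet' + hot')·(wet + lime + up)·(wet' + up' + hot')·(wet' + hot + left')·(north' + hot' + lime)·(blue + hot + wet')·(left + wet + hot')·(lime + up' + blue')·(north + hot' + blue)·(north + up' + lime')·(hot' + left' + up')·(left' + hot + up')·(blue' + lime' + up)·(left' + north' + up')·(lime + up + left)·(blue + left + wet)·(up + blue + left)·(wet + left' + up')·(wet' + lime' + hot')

Try left = 1.
Try north = 0.
Unit clause (blue') forces blue = 0.
Unit clause (lime) forces lime = 1.
Unit clause (up) forces up = 1.
But (up') is also a unit clause — contradiction.
So north must be the other value — set north = 1.
Unit clause (blue) forces blue = 1.
Unit clause (up) forces up = 1.
But (up') is also a unit clause — contradiction.
Neither north = 1 nor north = 0 works.
So left must be the other value — set left = 0.
Try lime = 0.
Unit clause (hot') forces hot = 0.
Unit clause (up) forces up = 1.
Unit clause (blue') forces blue = 0.
Unit clause (wet') forces wet = 0.
But (wet) is also a unit clause — contradiction.
So lime must be the other value — set lime = 1.
Unit clause (up) forces up = 1.
Unit clause (north') forces north = 0.
But (north) is also a unit clause — contradiction.
Neither lime = 1 nor lime = 0 works.
Neither left = 1 nor left = 0 works.

UNSATISFIABLE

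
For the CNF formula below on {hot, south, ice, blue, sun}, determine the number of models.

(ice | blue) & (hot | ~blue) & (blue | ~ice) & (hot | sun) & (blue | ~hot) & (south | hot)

8

There are 2^5 = 32 truth assignments over (hot, south, ice, blue, sun).
Split on hot. With hot = 1, the clauses containing hot are satisfied and ~hot drops from the rest; 8 of the 2^4 = 16 assignments to the other variables satisfy what remains.
With hot = 0, by the same count on the reduced clause set, 0 assignments work.
(One model: hot=T, south=F, ice=F, blue=T, sun=F.)
Total: 8 + 0 = 8.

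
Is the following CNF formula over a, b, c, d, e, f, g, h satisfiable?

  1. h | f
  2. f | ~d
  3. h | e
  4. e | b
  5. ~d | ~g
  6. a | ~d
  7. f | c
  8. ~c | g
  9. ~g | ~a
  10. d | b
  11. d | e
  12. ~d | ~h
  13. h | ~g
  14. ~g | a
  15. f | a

Branch on h: set h = 0.
From the singleton clause (f), f = 1.
From the singleton clause (e), e = 1.
From the singleton clause (~g), g = 0.
From the singleton clause (~c), c = 0.
Branch on a: set a = 1.
Branch on d: set d = 0.
From the singleton clause (b), b = 1.
This assignment satisfies each clause.
A satisfying assignment: a ↦ 1, b ↦ 1, c ↦ 0, d ↦ 0, e ↦ 1, f ↦ 1, g ↦ 0, h ↦ 0.

Yes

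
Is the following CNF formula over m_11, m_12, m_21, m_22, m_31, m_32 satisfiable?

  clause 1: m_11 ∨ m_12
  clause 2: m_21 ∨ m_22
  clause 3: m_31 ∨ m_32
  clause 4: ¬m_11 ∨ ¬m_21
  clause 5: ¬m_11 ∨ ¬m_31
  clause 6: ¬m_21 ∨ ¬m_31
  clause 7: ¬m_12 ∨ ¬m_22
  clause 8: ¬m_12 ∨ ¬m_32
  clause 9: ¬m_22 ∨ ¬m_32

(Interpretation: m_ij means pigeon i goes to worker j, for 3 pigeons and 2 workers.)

No, unsatisfiable

Case m_11 = True:
(¬m_21) alone gives m_21 = False.
(m_22) alone gives m_22 = True.
(¬m_31) alone gives m_31 = False.
(m_32) alone gives m_32 = True.
But (¬m_32) is also a unit clause — contradiction.
So m_11 must be the other value — set m_11 = False.
(m_12) alone gives m_12 = True.
(¬m_22) alone gives m_22 = False.
(m_21) alone gives m_21 = True.
(¬m_31) alone gives m_31 = False.
(m_32) alone gives m_32 = True.
But (¬m_32) is also a unit clause — contradiction.
Either choice for m_11 ends in contradiction.
No assignment satisfies every clause.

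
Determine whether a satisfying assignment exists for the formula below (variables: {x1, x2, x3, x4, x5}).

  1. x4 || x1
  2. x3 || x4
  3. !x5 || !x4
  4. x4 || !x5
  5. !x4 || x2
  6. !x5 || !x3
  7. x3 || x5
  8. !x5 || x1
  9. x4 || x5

Try x4 = true.
The clause (!x5) is unit, so x5 = false.
The clause (x2) is unit, so x2 = true.
The clause (x3) is unit, so x3 = true.
No clause remains; x1 is free.
A satisfying assignment: x1=true; x2=true; x3=true; x4=true; x5=false.

Yes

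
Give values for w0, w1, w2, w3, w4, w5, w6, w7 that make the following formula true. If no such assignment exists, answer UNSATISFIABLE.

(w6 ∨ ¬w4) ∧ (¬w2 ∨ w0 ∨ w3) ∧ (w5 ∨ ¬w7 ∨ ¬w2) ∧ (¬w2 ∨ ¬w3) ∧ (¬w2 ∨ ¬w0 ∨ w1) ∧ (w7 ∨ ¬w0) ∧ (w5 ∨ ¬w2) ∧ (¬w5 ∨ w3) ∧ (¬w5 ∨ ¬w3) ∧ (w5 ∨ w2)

UNSATISFIABLE

Try w6 = True.
Try w2 = False.
(w5) alone gives w5 = True.
(w3) alone gives w3 = True.
That conflicts with the unit clause (¬w3).
That branch fails; take w2 = True instead.
(¬w3) alone gives w3 = False.
(w0) alone gives w0 = True.
(w1) alone gives w1 = True.
(w7) alone gives w7 = True.
(w5) alone gives w5 = True.
That conflicts with the unit clause (¬w5).
Both values of w2 lead to a conflict.
That branch fails; take w6 = False instead.
(¬w4) alone gives w4 = False.
Try w2 = False.
(w5) alone gives w5 = True.
(w3) alone gives w3 = True.
That conflicts with the unit clause (¬w3).
That branch fails; take w2 = True instead.
(¬w3) alone gives w3 = False.
(w0) alone gives w0 = True.
(w1) alone gives w1 = True.
(w7) alone gives w7 = True.
(w5) alone gives w5 = True.
That conflicts with the unit clause (¬w5).
Both values of w2 lead to a conflict.
Both values of w6 lead to a conflict.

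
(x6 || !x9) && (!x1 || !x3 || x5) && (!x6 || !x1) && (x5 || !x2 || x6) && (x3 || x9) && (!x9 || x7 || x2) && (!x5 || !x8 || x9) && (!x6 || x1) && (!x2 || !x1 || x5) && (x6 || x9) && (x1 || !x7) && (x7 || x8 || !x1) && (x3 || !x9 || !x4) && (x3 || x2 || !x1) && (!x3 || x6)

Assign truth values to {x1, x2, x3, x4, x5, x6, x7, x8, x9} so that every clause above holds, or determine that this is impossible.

Try x6 = true.
From the singleton clause (!x1), x1 = false.
But (x1) is also a unit clause — contradiction.
Backtrack on x6: now try x6 = false.
From the singleton clause (!x9), x9 = false.
But (x9) is also a unit clause — contradiction.
Both values of x6 lead to a conflict.

UNSATISFIABLE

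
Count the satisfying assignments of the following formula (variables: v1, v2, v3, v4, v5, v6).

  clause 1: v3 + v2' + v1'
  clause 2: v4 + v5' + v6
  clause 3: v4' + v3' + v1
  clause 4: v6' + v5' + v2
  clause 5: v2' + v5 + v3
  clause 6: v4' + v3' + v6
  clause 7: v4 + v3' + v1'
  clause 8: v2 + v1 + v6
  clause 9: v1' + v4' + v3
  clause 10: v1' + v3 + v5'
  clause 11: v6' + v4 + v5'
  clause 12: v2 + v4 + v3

9

There are 2^6 = 64 truth assignments over (v1, v2, v3, v4, v5, v6).
Split on v5. With v5 = 1, the clauses containing v5 are satisfied and v5' drops from the rest; 3 of the 2^5 = 32 assignments to the other variables satisfy what remains.
With v5 = 0, by the same count on the reduced clause set, 6 assignments work.
(One model: v1=F, v2=F, v3=F, v4=T, v5=F, v6=T.)
Total: 3 + 6 = 9.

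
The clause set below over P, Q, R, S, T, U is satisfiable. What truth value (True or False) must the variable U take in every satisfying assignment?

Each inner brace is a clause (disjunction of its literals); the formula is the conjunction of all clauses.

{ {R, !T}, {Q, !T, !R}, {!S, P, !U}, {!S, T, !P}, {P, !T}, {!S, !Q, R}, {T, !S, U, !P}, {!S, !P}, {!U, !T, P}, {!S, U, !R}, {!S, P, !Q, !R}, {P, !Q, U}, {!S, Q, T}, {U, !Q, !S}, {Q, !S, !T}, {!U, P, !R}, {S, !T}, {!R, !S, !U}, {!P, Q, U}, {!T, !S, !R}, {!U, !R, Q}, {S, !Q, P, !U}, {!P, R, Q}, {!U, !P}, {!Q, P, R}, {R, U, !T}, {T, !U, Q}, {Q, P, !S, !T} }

Suppose U = true.
Unit clause (!P) forces P = false.
Unit clause (!S) forces S = false.
Unit clause (!T) forces T = false.
Unit clause (!R) forces R = false.
Unit clause (!Q) forces Q = false.
But (Q) is also a unit clause — contradiction.
So every satisfying assignment has U = False.

False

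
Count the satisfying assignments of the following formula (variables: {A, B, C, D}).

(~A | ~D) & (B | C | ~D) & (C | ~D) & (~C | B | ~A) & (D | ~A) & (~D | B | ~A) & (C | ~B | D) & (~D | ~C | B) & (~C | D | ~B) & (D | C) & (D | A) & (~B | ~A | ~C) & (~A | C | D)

1

There are 2^4 = 16 truth assignments over (A, B, C, D).
Check each against the 13 clauses (columns in the order A, B, C, D):
  F F F F  ✗ fails (D | C)
  F F F T  ✗ fails (B | C | ~D)
  F F T F  ✗ fails (D | A)
  F F T T  ✗ fails (~D | ~C | B)
  F T F F  ✗ fails (C | ~B | D)
  F T F T  ✗ fails (C | ~D)
  F T T F  ✗ fails (~C | D | ~B)
  F T T T  ✓ satisfies all
  T F F F  ✗ fails (D | ~A)
  T F F T  ✗ fails (~A | ~D)
  T F T F  ✗ fails (~C | B | ~A)
  T F T T  ✗ fails (~A | ~D)
  T T F F  ✗ fails (D | ~A)
  T T F T  ✗ fails (~A | ~D)
  T T T F  ✗ fails (D | ~A)
  T T T T  ✗ fails (~A | ~D)
1 of the 16 rows is a model.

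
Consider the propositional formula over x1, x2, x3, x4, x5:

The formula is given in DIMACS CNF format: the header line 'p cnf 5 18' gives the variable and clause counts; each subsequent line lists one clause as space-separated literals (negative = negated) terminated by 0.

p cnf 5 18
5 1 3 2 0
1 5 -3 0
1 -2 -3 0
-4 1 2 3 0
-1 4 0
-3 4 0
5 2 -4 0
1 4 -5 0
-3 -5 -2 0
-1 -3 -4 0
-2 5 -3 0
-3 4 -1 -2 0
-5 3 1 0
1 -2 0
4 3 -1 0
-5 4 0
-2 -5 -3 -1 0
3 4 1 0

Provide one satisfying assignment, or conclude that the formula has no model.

Suppose x1 = True.
(x4) alone gives x4 = True.
(¬x3) alone gives x3 = False.
Suppose x5 = True.
Every clause is now satisfied; x2 is unconstrained.

x1 ↦ True, x2 ↦ True, x3 ↦ False, x4 ↦ True, x5 ↦ True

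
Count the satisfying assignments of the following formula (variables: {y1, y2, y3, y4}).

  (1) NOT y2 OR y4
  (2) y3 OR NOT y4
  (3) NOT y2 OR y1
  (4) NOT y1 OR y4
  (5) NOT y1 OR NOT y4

3

There are 2^4 = 16 truth assignments over (y1, y2, y3, y4).
Check each against the 5 clauses (columns in the order y1, y2, y3, y4):
  F F F F  ✓ satisfies all
  F F F T  ✗ fails (y3 OR NOT y4)
  F F T F  ✓ satisfies all
  F F T T  ✓ satisfies all
  F T F F  ✗ fails (NOT y2 OR y4)
  F T F T  ✗ fails (y3 OR NOT y4)
  F T T F  ✗ fails (NOT y2 OR y4)
  F T T T  ✗ fails (NOT y2 OR y1)
  T F F F  ✗ fails (NOT y1 OR y4)
  T F F T  ✗ fails (y3 OR NOT y4)
  T F T F  ✗ fails (NOT y1 OR y4)
  T F T T  ✗ fails (NOT y1 OR NOT y4)
  T T F F  ✗ fails (NOT y2 OR y4)
  T T F T  ✗ fails (y3 OR NOT y4)
  T T T F  ✗ fails (NOT y2 OR y4)
  T T T T  ✗ fails (NOT y1 OR NOT y4)
3 of the 16 rows are models.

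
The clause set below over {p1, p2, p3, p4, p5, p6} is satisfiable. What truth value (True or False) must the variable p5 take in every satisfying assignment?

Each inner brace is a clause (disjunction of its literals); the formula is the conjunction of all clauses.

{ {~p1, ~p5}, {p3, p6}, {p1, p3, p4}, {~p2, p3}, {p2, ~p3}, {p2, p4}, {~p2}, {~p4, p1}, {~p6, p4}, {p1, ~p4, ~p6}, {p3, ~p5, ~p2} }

False

Suppose p5 = 1.
The clause (~p1) is unit, so p1 = 0.
The clause (~p2) is unit, so p2 = 0.
The clause (~p3) is unit, so p3 = 0.
The clause (p6) is unit, so p6 = 1.
The clause (p4) is unit, so p4 = 1.
Now (~p4) is unsatisfied and unit — conflict.
So every satisfying assignment has p5 = False.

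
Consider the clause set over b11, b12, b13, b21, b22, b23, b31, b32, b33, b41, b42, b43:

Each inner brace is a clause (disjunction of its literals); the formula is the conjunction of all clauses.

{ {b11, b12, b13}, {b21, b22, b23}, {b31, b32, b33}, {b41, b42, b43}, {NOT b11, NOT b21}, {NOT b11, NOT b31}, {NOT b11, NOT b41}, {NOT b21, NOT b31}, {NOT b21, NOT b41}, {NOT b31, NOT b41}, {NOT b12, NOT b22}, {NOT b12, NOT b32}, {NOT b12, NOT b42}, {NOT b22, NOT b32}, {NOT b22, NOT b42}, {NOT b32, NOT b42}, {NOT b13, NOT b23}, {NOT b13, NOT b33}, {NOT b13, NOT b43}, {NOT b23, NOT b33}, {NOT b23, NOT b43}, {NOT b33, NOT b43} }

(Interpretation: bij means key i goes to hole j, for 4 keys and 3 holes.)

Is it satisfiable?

Branch on b11: set b11 = false.
Branch on b12: set b12 = true.
Unit clause (NOT b22) forces b22 = false.
Unit clause (NOT b32) forces b32 = false.
Unit clause (NOT b42) forces b42 = false.
Branch on b21: set b21 = true.
Unit clause (NOT b31) forces b31 = false.
Unit clause (b33) forces b33 = true.
Unit clause (NOT b41) forces b41 = false.
Unit clause (b43) forces b43 = true.
But (NOT b43) is also a unit clause — contradiction.
So b21 must be the other value — set b21 = false.
Unit clause (b23) forces b23 = true.
Unit clause (NOT b13) forces b13 = false.
Unit clause (NOT b33) forces b33 = false.
Unit clause (b31) forces b31 = true.
Unit clause (NOT b41) forces b41 = false.
Unit clause (b43) forces b43 = true.
But (NOT b43) is also a unit clause — contradiction.
Either choice for b21 ends in contradiction.
So b12 must be the other value — set b12 = false.
Unit clause (b13) forces b13 = true.
Unit clause (NOT b23) forces b23 = false.
Unit clause (NOT b33) forces b33 = false.
Unit clause (NOT b43) forces b43 = false.
Branch on b21: set b21 = true.
Unit clause (NOT b31) forces b31 = false.
Unit clause (b32) forces b32 = true.
Unit clause (NOT b41) forces b41 = false.
Unit clause (b42) forces b42 = true.
But (NOT b42) is also a unit clause — contradiction.
So b21 must be the other value — set b21 = false.
Unit clause (b22) forces b22 = true.
Unit clause (NOT b32) forces b32 = false.
Unit clause (b31) forces b31 = true.
Unit clause (NOT b41) forces b41 = false.
Unit clause (b42) forces b42 = true.
But (NOT b42) is also a unit clause — contradiction.
Either choice for b21 ends in contradiction.
Either choice for b12 ends in contradiction.
So b11 must be the other value — set b11 = true.
Unit clause (NOT b21) forces b21 = false.
Unit clause (NOT b31) forces b31 = false.
Unit clause (NOT b41) forces b41 = false.
Branch on b22: set b22 = true.
Unit clause (NOT b12) forces b12 = false.
Unit clause (NOT b32) forces b32 = false.
Unit clause (b33) forces b33 = true.
Unit clause (NOT b42) forces b42 = false.
Unit clause (b43) forces b43 = true.
But (NOT b43) is also a unit clause — contradiction.
So b22 must be the other value — set b22 = false.
Unit clause (b23) forces b23 = true.
Unit clause (NOT b13) forces b13 = false.
Unit clause (NOT b33) forces b33 = false.
Unit clause (b32) forces b32 = true.
Unit clause (NOT b12) forces b12 = false.
Unit clause (NOT b42) forces b42 = false.
Unit clause (b43) forces b43 = true.
But (NOT b43) is also a unit clause — contradiction.
Either choice for b22 ends in contradiction.
Either choice for b11 ends in contradiction.
No assignment satisfies every clause.

Unsatisfiable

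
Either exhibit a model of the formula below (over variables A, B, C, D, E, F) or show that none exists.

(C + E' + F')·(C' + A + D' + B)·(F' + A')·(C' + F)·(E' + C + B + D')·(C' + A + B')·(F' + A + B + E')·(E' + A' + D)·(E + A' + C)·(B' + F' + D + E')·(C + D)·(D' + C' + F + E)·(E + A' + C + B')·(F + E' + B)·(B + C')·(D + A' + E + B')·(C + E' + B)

A=0,  B=1,  C=0,  D=1,  E=0,  F=1

Case F = 1:
(A') alone gives A = 0.
Case C = 0:
(E') alone gives E = 0.
(D) alone gives D = 1.
All clauses hold; B can take either value.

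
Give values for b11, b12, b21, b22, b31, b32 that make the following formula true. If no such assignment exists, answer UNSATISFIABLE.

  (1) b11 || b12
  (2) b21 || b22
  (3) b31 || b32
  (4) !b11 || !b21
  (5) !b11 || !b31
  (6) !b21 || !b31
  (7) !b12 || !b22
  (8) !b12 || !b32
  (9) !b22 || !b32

Suppose b11 = true.
Unit clause (!b21) forces b21 = false.
Unit clause (b22) forces b22 = true.
Unit clause (!b31) forces b31 = false.
Unit clause (b32) forces b32 = true.
But (!b32) is also a unit clause — contradiction.
So b11 must be the other value — set b11 = false.
Unit clause (b12) forces b12 = true.
Unit clause (!b22) forces b22 = false.
Unit clause (b21) forces b21 = true.
Unit clause (!b31) forces b31 = false.
Unit clause (b32) forces b32 = true.
But (!b32) is also a unit clause — contradiction.
Either choice for b11 ends in contradiction.

UNSATISFIABLE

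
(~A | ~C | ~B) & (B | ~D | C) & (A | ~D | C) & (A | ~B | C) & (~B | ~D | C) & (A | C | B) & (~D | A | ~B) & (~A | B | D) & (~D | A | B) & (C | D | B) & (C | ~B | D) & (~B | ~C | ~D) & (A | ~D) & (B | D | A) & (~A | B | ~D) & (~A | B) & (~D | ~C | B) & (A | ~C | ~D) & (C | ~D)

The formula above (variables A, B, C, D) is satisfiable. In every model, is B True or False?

True

Suppose B = 0.
The clause (~A) is unit, so A = 0.
The clause (C) is unit, so C = 1.
The clause (~D) is unit, so D = 0.
That conflicts with the unit clause (D).
So every satisfying assignment has B = True.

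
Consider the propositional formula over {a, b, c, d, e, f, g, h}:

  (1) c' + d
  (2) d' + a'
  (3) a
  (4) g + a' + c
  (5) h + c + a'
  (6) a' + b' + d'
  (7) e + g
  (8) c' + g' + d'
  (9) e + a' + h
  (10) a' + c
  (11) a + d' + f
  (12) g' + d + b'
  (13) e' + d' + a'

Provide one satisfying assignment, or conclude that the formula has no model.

UNSATISFIABLE

(a) alone gives a = 1.
(d') alone gives d = 0.
(c') alone gives c = 0.
That conflicts with the unit clause (c).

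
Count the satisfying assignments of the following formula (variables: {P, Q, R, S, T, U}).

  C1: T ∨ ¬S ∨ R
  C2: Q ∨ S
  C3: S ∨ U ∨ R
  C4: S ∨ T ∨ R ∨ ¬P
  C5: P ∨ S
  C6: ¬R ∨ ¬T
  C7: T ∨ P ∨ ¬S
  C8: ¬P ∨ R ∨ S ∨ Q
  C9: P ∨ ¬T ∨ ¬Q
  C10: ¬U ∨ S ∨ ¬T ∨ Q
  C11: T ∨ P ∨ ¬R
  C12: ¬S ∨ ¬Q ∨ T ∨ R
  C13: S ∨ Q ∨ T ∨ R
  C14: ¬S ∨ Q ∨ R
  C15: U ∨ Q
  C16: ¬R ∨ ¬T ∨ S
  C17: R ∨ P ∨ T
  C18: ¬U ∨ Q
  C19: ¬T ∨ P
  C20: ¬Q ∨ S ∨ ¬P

There are 2^6 = 64 truth assignments over (P, Q, R, S, T, U).
Split on Q. With Q = True, the clauses containing Q are satisfied and ¬Q drops from the rest; 4 of the 2^5 = 32 assignments to the other variables satisfy what remains.
With Q = False, by the same count on the reduced clause set, 0 assignments work.
(One model: P=T, Q=T, R=F, S=T, T=T, U=F.)
Total: 4 + 0 = 4.

4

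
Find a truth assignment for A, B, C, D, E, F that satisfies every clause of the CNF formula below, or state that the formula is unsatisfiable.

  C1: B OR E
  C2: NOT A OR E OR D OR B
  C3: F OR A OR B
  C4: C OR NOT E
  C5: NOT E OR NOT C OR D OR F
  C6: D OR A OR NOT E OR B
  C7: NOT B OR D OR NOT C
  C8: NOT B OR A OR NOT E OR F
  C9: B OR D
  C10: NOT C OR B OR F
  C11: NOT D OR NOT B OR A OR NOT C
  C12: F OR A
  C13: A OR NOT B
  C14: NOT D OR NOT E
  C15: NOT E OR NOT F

Try B = true.
Unit clause (A) forces A = true.
Try C = false.
Unit clause (NOT E) forces E = false.
Every clause is now satisfied; D, F are unconstrained.

A ↦ true, B ↦ true, C ↦ false, D ↦ false, E ↦ false, F ↦ false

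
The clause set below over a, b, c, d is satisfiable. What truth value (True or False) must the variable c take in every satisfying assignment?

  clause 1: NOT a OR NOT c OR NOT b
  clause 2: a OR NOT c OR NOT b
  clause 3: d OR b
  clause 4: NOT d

Suppose c = true.
The clause (NOT d) is unit, so d = false.
The clause (b) is unit, so b = true.
The clause (NOT a) is unit, so a = false.
But (a) is also a unit clause — contradiction.
So every satisfying assignment has c = False.

False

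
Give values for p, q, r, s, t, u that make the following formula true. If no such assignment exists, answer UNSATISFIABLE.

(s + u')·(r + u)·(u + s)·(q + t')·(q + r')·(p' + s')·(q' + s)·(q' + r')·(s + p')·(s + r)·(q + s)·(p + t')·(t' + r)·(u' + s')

Case s = 1:
Unit clause (p') forces p = 0.
Unit clause (t') forces t = 0.
Unit clause (u') forces u = 0.
Unit clause (r) forces r = 1.
Unit clause (q) forces q = 1.
Now (q') is unsatisfied and unit — conflict.
Backtrack on s: now try s = 0.
Unit clause (u') forces u = 0.
Now (u) is unsatisfied and unit — conflict.
Neither s = 1 nor s = 0 works.

UNSATISFIABLE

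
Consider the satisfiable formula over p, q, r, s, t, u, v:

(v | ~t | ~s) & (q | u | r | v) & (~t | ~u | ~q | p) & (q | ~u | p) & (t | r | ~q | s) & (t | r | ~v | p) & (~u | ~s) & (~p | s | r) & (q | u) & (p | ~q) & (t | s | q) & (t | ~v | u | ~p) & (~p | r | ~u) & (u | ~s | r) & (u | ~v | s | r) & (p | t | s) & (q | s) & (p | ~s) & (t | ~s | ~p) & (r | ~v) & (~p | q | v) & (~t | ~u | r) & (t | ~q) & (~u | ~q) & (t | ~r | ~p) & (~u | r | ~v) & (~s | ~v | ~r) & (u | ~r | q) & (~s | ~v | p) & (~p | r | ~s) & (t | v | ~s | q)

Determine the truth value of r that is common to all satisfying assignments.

Suppose r = 0.
From the singleton clause (~v), v = 0.
Try t = 0.
From the singleton clause (~q), q = 0.
From the singleton clause (u), u = 1.
From the singleton clause (p), p = 1.
That conflicts with the unit clause (~p).
That branch fails; take t = 1 instead.
From the singleton clause (~s), s = 0.
From the singleton clause (~p), p = 0.
From the singleton clause (~q), q = 0.
That conflicts with the unit clause (q).
Both values of t lead to a conflict.
So every satisfying assignment has r = True.

True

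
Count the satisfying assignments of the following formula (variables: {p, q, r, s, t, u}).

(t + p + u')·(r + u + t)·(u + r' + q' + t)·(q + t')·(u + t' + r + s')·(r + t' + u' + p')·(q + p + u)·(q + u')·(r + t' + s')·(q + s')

There are 2^6 = 64 truth assignments over (p, q, r, s, t, u).
Split on q. With q = 1, the clauses containing q are satisfied and q' drops from the rest; 15 of the 2^5 = 32 assignments to the other variables satisfy what remains.
With q = 0, by the same count on the reduced clause set, 1 assignment works.
(One model: p=F, q=T, r=F, s=F, t=T, u=F.)
Total: 15 + 1 = 16.

16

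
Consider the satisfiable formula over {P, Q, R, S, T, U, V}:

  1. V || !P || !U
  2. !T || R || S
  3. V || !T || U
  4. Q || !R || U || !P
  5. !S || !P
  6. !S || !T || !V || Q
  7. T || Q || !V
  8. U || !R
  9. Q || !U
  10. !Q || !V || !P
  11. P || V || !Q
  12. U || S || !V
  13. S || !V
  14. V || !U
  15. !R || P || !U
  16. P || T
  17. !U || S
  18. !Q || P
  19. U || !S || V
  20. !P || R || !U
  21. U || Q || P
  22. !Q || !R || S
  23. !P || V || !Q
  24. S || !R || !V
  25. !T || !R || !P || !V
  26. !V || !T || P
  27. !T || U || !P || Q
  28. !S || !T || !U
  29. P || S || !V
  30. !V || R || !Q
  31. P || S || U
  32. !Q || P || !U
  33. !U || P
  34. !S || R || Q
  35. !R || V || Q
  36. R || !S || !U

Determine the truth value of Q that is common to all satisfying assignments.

Suppose Q = true.
From the singleton clause (P), P = true.
From the singleton clause (!S), S = false.
From the singleton clause (!V), V = false.
That conflicts with the unit clause (V).
So every satisfying assignment has Q = False.

False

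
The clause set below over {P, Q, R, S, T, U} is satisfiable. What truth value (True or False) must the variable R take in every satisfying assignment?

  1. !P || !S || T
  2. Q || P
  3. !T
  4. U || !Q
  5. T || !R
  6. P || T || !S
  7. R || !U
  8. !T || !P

False

Suppose R = true.
(!T) alone gives T = false.
Now (T) is unsatisfied and unit — conflict.
So every satisfying assignment has R = False.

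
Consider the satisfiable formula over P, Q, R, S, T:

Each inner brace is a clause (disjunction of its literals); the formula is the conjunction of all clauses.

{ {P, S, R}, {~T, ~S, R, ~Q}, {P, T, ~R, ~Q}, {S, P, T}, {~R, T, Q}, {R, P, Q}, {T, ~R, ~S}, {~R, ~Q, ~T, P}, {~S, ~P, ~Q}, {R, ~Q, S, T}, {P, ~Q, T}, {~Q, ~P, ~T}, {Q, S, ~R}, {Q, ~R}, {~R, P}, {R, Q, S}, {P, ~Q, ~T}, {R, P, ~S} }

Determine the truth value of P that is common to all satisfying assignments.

True

Suppose P = 0.
From the singleton clause (~R), R = 0.
From the singleton clause (S), S = 1.
That conflicts with the unit clause (~S).
So every satisfying assignment has P = True.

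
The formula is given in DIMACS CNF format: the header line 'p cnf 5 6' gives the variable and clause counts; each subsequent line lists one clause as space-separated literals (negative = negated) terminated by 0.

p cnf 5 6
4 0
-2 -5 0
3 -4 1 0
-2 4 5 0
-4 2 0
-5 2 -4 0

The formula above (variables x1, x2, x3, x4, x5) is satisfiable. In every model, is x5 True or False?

Suppose x5 = True.
The clause (x4) is unit, so x4 = True.
The clause (¬x2) is unit, so x2 = False.
That conflicts with the unit clause (x2).
So every satisfying assignment has x5 = False.

False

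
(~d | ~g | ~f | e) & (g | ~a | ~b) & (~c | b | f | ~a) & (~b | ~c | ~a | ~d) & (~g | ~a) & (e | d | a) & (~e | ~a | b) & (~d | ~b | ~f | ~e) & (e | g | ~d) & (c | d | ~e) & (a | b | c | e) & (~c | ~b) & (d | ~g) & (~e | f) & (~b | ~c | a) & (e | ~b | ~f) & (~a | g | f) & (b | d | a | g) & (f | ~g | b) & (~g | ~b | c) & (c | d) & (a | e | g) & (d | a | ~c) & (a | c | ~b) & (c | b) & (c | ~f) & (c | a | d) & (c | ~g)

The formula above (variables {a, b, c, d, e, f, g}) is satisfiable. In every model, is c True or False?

True

Suppose c = 0.
The clause (d) is unit, so d = 1.
The clause (b) is unit, so b = 1.
The clause (~g) is unit, so g = 0.
The clause (~a) is unit, so a = 0.
But (a) is also a unit clause — contradiction.
So every satisfying assignment has c = True.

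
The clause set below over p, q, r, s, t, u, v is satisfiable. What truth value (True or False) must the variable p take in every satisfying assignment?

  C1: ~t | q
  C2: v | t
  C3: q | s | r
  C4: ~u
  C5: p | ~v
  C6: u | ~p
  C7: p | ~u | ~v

False

Suppose p = 1.
The clause (~u) is unit, so u = 0.
That conflicts with the unit clause (u).
So every satisfying assignment has p = False.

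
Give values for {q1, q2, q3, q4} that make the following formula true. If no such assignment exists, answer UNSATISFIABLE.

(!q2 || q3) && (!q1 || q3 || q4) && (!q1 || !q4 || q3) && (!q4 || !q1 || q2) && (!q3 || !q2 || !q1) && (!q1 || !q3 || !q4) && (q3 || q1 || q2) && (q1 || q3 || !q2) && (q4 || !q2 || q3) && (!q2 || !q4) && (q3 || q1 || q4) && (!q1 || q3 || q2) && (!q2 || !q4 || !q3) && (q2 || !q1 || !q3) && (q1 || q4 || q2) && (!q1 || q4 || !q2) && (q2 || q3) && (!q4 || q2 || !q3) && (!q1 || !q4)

q1=false, q2=true, q3=true, q4=false

Suppose q2 = true.
Unit clause (q3) forces q3 = true.
Unit clause (!q1) forces q1 = false.
Unit clause (!q4) forces q4 = false.
This assignment satisfies each clause.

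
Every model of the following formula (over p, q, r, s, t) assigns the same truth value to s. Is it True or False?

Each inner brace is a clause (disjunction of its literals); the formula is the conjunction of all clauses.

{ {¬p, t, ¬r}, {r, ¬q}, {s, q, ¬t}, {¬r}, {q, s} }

True

Suppose s = False.
The clause (¬r) is unit, so r = False.
The clause (¬q) is unit, so q = False.
Now (q) is unsatisfied and unit — conflict.
So every satisfying assignment has s = True.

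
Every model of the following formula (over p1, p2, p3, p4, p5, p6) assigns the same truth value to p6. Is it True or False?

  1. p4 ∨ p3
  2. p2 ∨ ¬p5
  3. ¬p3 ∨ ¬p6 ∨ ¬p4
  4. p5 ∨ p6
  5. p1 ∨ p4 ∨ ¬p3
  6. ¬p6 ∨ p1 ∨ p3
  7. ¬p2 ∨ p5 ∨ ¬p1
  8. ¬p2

True

Suppose p6 = False.
Unit clause (p5) forces p5 = True.
Unit clause (p2) forces p2 = True.
Now (¬p2) is unsatisfied and unit — conflict.
So every satisfying assignment has p6 = True.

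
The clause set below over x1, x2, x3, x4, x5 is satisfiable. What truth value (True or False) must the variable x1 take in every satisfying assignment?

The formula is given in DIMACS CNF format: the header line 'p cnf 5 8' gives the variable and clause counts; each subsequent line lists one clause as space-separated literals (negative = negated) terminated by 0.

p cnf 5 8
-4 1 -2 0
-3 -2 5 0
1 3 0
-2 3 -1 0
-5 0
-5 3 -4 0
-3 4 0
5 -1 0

Suppose x1 = True.
(¬x5) alone gives x5 = False.
Now (x5) is unsatisfied and unit — conflict.
So every satisfying assignment has x1 = False.

False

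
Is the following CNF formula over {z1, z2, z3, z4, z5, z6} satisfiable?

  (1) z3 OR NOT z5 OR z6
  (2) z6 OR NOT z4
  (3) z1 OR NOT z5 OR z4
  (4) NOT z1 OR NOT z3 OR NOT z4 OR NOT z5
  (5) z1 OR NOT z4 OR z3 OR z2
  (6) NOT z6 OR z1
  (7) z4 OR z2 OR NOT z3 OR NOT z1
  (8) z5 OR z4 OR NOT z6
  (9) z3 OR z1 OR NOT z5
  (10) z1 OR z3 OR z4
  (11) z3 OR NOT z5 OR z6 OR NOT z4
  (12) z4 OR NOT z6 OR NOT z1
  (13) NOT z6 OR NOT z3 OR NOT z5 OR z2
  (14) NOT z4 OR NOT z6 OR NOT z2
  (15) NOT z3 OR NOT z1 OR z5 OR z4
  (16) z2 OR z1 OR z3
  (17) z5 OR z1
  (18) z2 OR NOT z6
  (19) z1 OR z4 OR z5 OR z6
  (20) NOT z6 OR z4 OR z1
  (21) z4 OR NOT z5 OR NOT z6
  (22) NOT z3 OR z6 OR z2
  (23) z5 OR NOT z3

Try z6 = false.
Unit clause (NOT z4) forces z4 = false.
Try z3 = true.
Unit clause (z2) forces z2 = true.
Unit clause (z5) forces z5 = true.
Unit clause (z1) forces z1 = true.
Every clause now holds.
A satisfying assignment: z1=true,  z2=true,  z3=true,  z4=false,  z5=true,  z6=false.

Yes, satisfiable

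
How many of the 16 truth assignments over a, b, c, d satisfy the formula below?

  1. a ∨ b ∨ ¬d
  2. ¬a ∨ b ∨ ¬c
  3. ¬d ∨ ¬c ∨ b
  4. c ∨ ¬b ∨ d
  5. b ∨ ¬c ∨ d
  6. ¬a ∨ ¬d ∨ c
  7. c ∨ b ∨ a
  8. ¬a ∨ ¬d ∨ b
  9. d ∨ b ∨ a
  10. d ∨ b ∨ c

There are 2^4 = 16 truth assignments over (a, b, c, d).
Check each against the 10 clauses (columns in the order a, b, c, d):
  F F F F  ✗ fails (c ∨ b ∨ a)
  F F F T  ✗ fails (a ∨ b ∨ ¬d)
  F F T F  ✗ fails (b ∨ ¬c ∨ d)
  F F T T  ✗ fails (a ∨ b ∨ ¬d)
  F T F F  ✗ fails (c ∨ ¬b ∨ d)
  F T F T  ✓ satisfies all
  F T T F  ✓ satisfies all
  F T T T  ✓ satisfies all
  T F F F  ✗ fails (d ∨ b ∨ c)
  T F F T  ✗ fails (¬a ∨ ¬d ∨ c)
  T F T F  ✗ fails (¬a ∨ b ∨ ¬c)
  T F T T  ✗ fails (¬a ∨ b ∨ ¬c)
  T T F F  ✗ fails (c ∨ ¬b ∨ d)
  T T F T  ✗ fails (¬a ∨ ¬d ∨ c)
  T T T F  ✓ satisfies all
  T T T T  ✓ satisfies all
5 of the 16 rows are models.

5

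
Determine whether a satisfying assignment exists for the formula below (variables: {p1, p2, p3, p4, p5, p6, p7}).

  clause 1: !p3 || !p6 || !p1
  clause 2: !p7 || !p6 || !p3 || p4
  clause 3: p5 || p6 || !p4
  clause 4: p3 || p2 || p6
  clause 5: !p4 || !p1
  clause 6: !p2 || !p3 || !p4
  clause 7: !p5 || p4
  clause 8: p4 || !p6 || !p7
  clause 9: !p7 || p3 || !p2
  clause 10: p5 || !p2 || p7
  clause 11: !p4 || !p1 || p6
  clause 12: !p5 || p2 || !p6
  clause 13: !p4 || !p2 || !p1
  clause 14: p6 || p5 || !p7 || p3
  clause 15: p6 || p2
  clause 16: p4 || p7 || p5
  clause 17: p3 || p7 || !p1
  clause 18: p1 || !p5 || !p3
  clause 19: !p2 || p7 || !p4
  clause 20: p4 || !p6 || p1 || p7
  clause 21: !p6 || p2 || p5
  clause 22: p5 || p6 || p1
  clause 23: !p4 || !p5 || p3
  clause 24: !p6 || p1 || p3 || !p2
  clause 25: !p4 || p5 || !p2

Yes, satisfiable

Try p4 = false.
The clause (!p5) is unit, so p5 = false.
The clause (p7) is unit, so p7 = true.
The clause (!p6) is unit, so p6 = false.
The clause (p3) is unit, so p3 = true.
The clause (p2) is unit, so p2 = true.
The clause (p1) is unit, so p1 = true.
All clauses are satisfied.
A satisfying assignment: p1=true; p2=true; p3=true; p4=false; p5=false; p6=false; p7=true.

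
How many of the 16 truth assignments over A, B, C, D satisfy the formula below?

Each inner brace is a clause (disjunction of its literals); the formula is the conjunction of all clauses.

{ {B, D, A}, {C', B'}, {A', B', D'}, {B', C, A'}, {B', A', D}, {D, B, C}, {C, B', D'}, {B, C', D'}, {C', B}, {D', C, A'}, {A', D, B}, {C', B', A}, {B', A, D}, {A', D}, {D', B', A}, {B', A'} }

There are 2^4 = 16 truth assignments over (A, B, C, D).
Split on A. With A = 1, the clauses containing A are satisfied and A' drops from the rest; 0 of the 2^3 = 8 assignments to the other variables satisfy what remains.
With A = 0, by the same count on the reduced clause set, 1 assignment works.
(One model: A=F, B=F, C=F, D=T.)
Total: 0 + 1 = 1.

1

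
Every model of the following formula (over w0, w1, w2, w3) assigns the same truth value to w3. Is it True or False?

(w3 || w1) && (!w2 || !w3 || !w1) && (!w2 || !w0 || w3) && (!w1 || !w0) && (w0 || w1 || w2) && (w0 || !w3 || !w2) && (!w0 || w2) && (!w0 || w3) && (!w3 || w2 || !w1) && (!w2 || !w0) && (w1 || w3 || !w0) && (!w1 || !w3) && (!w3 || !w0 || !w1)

Suppose w3 = true.
Unit clause (!w1) forces w1 = false.
Suppose w0 = true.
Unit clause (w2) forces w2 = true.
But (!w2) is also a unit clause — contradiction.
Backtrack on w0: now try w0 = false.
Unit clause (w2) forces w2 = true.
But (!w2) is also a unit clause — contradiction.
Both values of w0 lead to a conflict.
So every satisfying assignment has w3 = False.

False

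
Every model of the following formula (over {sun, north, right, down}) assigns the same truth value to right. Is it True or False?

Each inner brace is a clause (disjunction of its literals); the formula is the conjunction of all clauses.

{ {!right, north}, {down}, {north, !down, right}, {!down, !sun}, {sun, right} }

True

Suppose right = false.
The clause (down) is unit, so down = true.
The clause (north) is unit, so north = true.
The clause (!sun) is unit, so sun = false.
But (sun) is also a unit clause — contradiction.
So every satisfying assignment has right = True.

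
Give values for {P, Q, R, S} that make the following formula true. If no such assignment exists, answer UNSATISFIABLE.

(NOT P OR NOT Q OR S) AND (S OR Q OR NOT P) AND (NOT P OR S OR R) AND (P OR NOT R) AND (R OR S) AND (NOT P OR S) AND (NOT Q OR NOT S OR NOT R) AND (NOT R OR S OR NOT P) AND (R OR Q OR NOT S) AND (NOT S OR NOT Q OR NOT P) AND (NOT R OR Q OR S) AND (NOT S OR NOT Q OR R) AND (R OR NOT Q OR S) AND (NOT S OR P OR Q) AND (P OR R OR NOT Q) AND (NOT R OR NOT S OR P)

P: true,  Q: false,  R: true,  S: true

Try P = true.
Unit clause (S) forces S = true.
Unit clause (NOT Q) forces Q = false.
Unit clause (R) forces R = true.
All clauses are satisfied.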